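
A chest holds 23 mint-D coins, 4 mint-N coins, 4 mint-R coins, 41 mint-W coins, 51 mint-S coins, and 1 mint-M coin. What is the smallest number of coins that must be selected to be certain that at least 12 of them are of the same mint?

43

Pigeonhole: the 6 mints are the holes; the coins drawn are the pigeons.
To avoid 12 of any one mint, the worst case takes at most 11 of each mint, or every coin of a mint that has fewer than 11.
That gives 11 + 4 + 4 + 11 + 11 + 1 = 42 coins with no mint reaching 12.
The next coin forces some mint to 12, so 42 + 1 = 43.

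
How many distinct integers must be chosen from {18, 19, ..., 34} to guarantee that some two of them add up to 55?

11

A set avoiding the sum 55 can contain at most one of each pair {x, 55−x}, plus the 3 elements whose complement lies outside the range.
The integers 18, …, 27 (10 of them) are such a set: any two sum to at least 18+19 = 37 and at most 26+27 = 53 < 55.
By the pigeonhole principle, any 11th integer completes one of the 7 pairs, so 11 choices force a sum of 55.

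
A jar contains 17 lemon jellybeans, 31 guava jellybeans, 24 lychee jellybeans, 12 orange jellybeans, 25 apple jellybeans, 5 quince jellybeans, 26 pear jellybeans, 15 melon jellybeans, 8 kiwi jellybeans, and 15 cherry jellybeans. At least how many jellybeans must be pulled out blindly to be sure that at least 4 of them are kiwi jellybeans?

In the worst case for collecting kiwi jellybeans, every non-kiwi jellybean comes out first.
There are 17 + 31 + 24 + 12 + 25 + 5 + 26 + 15 + 15 = 170 non-kiwi jellybeans altogether.
After those, each further jellybean must be kiwi, so 170 + 4 = 174 draws guarantee 4 kiwi jellybeans.

174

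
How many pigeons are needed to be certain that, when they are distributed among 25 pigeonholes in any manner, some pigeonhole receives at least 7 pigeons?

With 150 pigeons one could put exactly 6 in each of the 25 pigeonholes, and no pigeonhole would reach 7.
By pigeonhole, one more pigeon must land in a pigeonhole that already has 6, giving it 7.
So 25 × 6 + 1 = 151 pigeons are required.

151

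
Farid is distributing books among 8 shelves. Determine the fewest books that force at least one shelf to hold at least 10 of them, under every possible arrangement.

With 72 books one could put exactly 9 in each of the 8 shelves, and no shelf would reach 10.
Pigeonhole: one more book must land in a shelf that already has 9, giving it 10.
So 8 × 9 + 1 = 73 books are required.

73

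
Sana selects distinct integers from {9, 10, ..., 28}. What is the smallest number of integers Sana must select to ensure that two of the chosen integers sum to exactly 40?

13

Group the elements by complementary pair {x, 40−x}: {12,28}, {13,27}, {14,26}, …, giving 8 two-element pairs; the single value 20 (it cannot pair with itself since the integers are distinct); and 3 integers whose partner 40−x falls outside [9,28].
Pigeonhole: treating each of those 12 groups as a pigeonhole, one can pick one integer per group — 12 integers — with no two summing to 40.
The 13th integer lands in an occupied pair, forcing a sum of 40.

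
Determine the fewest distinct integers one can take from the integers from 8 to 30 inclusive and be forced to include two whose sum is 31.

16

Two chosen integers sum to 31 exactly when both halves of some pair {x, 31−x} with 8 ≤ x ≤ 31−x ≤ 23 are chosen — 8 such pairs.
The remaining 7 elements (those with no distinct partner in range) can never complete a 31-sum, so the worst case takes all of them and one from each pair: 7 + 8 = 15.
By pigeonhole, the 16th integer has to be the second member of some pair, so 15 + 1 = 16.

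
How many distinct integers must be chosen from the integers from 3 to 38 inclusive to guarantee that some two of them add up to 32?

Group the elements by complementary pair {x, 32−x}: {3,29}, {4,28}, {5,27}, …, giving 13 two-element pairs, the single value 16 (it cannot pair with itself since the integers are distinct), and 9 integers whose partner 32−x falls outside [3,38].
By the pigeonhole principle, treating each of those 23 groups as a pigeonhole, one can pick one integer per group — 23 integers — with no two summing to 32.
The 24th integer lands in an occupied pair, forcing a sum of 32.

24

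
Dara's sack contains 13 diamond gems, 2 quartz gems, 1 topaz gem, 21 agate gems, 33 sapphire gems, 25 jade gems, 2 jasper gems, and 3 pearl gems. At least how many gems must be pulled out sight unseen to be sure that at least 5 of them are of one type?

By pigeonhole, the 8 types are the holes; the gems drawn are the pigeons.
To avoid 5 of any one type, the worst case takes at most 4 of each type, or every gem of a type that has fewer than 4.
That gives 4 + 2 + 1 + 4 + 4 + 4 + 2 + 3 = 24 gems with no type reaching 5.
The next gem forces some type to 5, so 24 + 1 = 25.

25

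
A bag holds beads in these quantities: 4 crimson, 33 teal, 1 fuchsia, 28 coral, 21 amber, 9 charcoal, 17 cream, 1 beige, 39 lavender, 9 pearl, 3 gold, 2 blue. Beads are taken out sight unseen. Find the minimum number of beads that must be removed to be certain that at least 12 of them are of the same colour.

An adversary could hand out at most 11 beads per colour (7 colours run out sooner): 4 + 11 + 1 + 11 + 11 + 9 + 11 + 1 + 11 + 9 + 3 + 2 = 84 beads and still no colour has 12.
By pigeonhole, one more bead lands in a colour already at 11, so 85 draws are enough and 84 are not.

85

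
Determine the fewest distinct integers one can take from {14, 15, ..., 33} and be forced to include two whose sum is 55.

Group the elements by complementary pair {x, 55−x}: {22,33}, {23,32}, {24,31}, …, giving 6 two-element pairs and 8 integers whose partner 55−x falls outside [14,33].
Treating each of those 14 groups as a pigeonhole, one can pick one integer per group — 14 integers — with no two summing to 55.
The 15th integer lands in an occupied pair, forcing a sum of 55.

15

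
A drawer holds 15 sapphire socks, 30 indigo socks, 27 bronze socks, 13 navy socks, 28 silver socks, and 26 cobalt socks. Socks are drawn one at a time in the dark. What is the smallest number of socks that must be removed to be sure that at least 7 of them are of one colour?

Put each drawn sock into a box by colour. The largest draw with every box below 7 takes min(count, 6) from each colour.
Σ min(cᵢ, 6) = 6 + 6 + 6 + 6 + 6 + 6 = 36.
Draw number 36 + 1 = 37 must push one box to 7.

37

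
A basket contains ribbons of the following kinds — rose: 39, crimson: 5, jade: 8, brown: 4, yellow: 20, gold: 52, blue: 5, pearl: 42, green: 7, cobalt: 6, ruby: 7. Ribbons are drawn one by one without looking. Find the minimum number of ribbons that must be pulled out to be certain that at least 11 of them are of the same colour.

83

An adversary could hand out at most 10 ribbons per colour (7 colours run out sooner): 10 + 5 + 8 + 4 + 10 + 10 + 5 + 10 + 7 + 6 + 7 = 82 ribbons and still no colour has 11.
One more ribbon lands in a colour already at 10, so 83 draws are enough and 82 are not.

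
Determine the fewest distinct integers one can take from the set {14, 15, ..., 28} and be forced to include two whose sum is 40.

Two chosen integers sum to 40 exactly when both halves of some pair {x, 40−x} with 14 ≤ x ≤ 40−x ≤ 26 are chosen — 6 such pairs.
The remaining 3 elements (those with no distinct partner in range) can never complete a 40-sum, so the worst case takes all of them and one from each pair: 3 + 6 = 9.
By the pigeonhole principle, the 10th integer has to be the second member of some pair, so 9 + 1 = 10.

10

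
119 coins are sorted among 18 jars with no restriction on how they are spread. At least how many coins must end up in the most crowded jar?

By the pigeonhole principle, the 18 jars are the holes and the 119 coins are the pigeons.
If every jar held at most 6 coins, the total would be at most 18 × 6 = 108, which is less than 119.
So some jar holds at least ⌈119/18⌉ = 7 coins.

7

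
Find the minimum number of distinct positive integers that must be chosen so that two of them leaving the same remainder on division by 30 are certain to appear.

By pigeonhole, the 30 residue classes mod 30 are the pigeonholes.
With 30 integers one could put 1 in each residue class and have no class reach 2.
The 31st integer pushes some class to 2, so 30·1 + 1 = 31.

31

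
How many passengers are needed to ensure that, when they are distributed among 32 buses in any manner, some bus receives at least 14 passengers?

417

With 416 passengers one could put exactly 13 in each of the 32 buses, and no bus would reach 14.
Pigeonhole: one more passenger must land in a bus that already has 13, giving it 14.
So 32 × 13 + 1 = 417 passengers are required.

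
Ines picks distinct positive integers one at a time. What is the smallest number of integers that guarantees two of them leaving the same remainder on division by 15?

By pigeonhole, the 15 residue classes mod 15 are the pigeonholes.
With 15 integers one could put 1 in each residue class and have no class reach 2.
The 16th integer pushes some class to 2, so 15·1 + 1 = 16.

16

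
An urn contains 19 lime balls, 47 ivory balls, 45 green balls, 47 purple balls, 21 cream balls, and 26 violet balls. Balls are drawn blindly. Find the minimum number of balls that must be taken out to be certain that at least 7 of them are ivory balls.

In the worst case for collecting ivory balls, every non-ivory ball comes out first.
There are 19 + 45 + 47 + 21 + 26 = 158 non-ivory balls altogether.
After those, each further ball must be ivory, so 158 + 7 = 165 draws guarantee 7 ivory balls.

165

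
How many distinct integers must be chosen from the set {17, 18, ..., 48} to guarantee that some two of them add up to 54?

Group the elements by complementary pair {x, 54−x}: {17,37}, {18,36}, {19,35}, …, giving 10 two-element pairs, the single value 27 (it cannot pair with itself since the integers are distinct), and 11 integers whose partner 54−x falls outside [17,48].
Treating each of those 22 groups as a pigeonhole, one can pick one integer per group — 22 integers — with no two summing to 54.
The 23rd integer lands in an occupied pair, forcing a sum of 54.

23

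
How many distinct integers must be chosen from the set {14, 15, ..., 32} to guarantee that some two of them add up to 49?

12

Group the elements by complementary pair {x, 49−x}: {17,32}, {18,31}, {19,30}, …, giving 8 two-element pairs and 3 integers whose partner 49−x falls outside [14,32].
Treating each of those 11 groups as a pigeonhole, one can pick one integer per group — 11 integers — with no two summing to 49.
The 12th integer lands in an occupied pair, forcing a sum of 49.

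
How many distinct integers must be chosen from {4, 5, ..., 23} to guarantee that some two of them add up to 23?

Two chosen integers sum to 23 exactly when both halves of some pair {x, 23−x} with 4 ≤ x ≤ 23−x ≤ 19 are chosen — 8 such pairs.
The remaining 4 elements (those with no distinct partner in range) can never complete a 23-sum, so the worst case takes all of them and one from each pair: 4 + 8 = 12.
The 13th integer has to be the second member of some pair, so 12 + 1 = 13.

13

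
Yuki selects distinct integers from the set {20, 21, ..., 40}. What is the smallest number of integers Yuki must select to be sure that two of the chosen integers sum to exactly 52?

16

Two chosen integers sum to 52 exactly when both halves of some pair {x, 52−x} with 20 ≤ x ≤ 52−x ≤ 32 are chosen — 6 such pairs.
The remaining 9 elements (those with no distinct partner in range) can never complete a 52-sum, so the worst case takes all of them and one from each pair: 9 + 6 = 15.
The 16th integer has to be the second member of some pair, so 15 + 1 = 16.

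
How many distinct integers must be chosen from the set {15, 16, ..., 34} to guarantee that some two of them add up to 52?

Two chosen integers sum to 52 exactly when both halves of some pair {x, 52−x} with 18 ≤ x ≤ 52−x ≤ 34 are chosen — 8 such pairs.
The remaining 4 elements (those with no distinct partner in range) can never complete a 52-sum, so the worst case takes all of them and one from each pair: 4 + 8 = 12.
Pigeonhole: the 13th integer has to be the second member of some pair, so 12 + 1 = 13.

13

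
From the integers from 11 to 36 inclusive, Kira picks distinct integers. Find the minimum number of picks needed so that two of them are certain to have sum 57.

19

A set avoiding the sum 57 can contain at most one of each pair {x, 57−x}, plus the 10 elements whose complement lies outside the range.
The integers 11, …, 28 (18 of them) are such a set: any two sum to at least 11+12 = 23 and at most 27+28 = 55 < 57.
Pigeonhole: any 19th integer completes one of the 8 pairs, so 19 choices force a sum of 57.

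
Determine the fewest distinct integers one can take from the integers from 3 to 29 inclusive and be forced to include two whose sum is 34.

Group the elements by complementary pair {x, 34−x}: {5,29}, {6,28}, {7,27}, …, giving 12 two-element pairs, the single value 17 (it cannot pair with itself since the integers are distinct), and 2 integers whose partner 34−x falls outside [3,29].
Treating each of those 15 groups as a pigeonhole, one can pick one integer per group — 15 integers — with no two summing to 34.
The 16th integer lands in an occupied pair, forcing a sum of 34.

16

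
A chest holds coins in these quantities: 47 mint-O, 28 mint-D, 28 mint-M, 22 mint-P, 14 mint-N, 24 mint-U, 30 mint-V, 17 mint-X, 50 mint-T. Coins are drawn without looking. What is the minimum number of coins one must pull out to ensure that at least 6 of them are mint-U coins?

In the worst case for collecting mint-U coins, every non-mint-U coin comes out first.
There are 47 + 28 + 28 + 22 + 14 + 30 + 17 + 50 = 236 non-mint-U coins altogether.
After those, each further coin must be mint-U, so 236 + 6 = 242 draws guarantee 6 mint-U coins.

242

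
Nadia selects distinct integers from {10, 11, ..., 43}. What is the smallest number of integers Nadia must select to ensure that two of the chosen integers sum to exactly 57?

20

A set avoiding the sum 57 can contain at most one of each pair {x, 57−x}, plus the 4 elements whose complement lies outside the range.
The integers 10, …, 28 (19 of them) are such a set: any two sum to at least 10+11 = 21 and at most 27+28 = 55 < 57.
By the pigeonhole principle, any 20th integer completes one of the 15 pairs, so 20 choices force a sum of 57.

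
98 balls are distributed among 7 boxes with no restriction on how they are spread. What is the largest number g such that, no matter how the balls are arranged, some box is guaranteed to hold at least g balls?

By the pigeonhole principle, the 7 boxes are the holes and the 98 balls are the pigeons.
If every box held at most 13 balls, the total would be at most 7 × 13 = 91, which is less than 98.
So some box holds at least ⌈98/7⌉ = 14 balls.

14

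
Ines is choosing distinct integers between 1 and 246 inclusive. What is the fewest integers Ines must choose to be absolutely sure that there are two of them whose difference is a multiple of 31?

32

Integers whose pairwise differences are multiples of 31 are exactly those sharing a remainder mod 31. The 31 residue classes mod 31 are the pigeonholes.
With 31 integers one could put 1 in each residue class and have no class reach 2.
The 32nd integer pushes some class to 2, so 31·1 + 1 = 32.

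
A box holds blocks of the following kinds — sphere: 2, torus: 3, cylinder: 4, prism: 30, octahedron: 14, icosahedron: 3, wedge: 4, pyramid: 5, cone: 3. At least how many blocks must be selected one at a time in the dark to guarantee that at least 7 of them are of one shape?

37

The 9 shapes are the holes; the blocks drawn are the pigeons.
To avoid 7 of any one shape, the worst case takes at most 6 of each shape, or every block of a shape that has fewer than 6.
That gives 2 + 3 + 4 + 6 + 6 + 3 + 4 + 5 + 3 = 36 blocks with no shape reaching 7.
The next block forces some shape to 7, so 36 + 1 = 37.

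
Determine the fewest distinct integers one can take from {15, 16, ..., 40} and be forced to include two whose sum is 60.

Group the elements by complementary pair {x, 60−x}: {20,40}, {21,39}, {22,38}, …, giving 10 two-element pairs; the single value 30 (it cannot pair with itself since the integers are distinct); and 5 integers whose partner 60−x falls outside [15,40].
Treating each of those 16 groups as a pigeonhole, one can pick one integer per group — 16 integers — with no two summing to 60.
The 17th integer lands in an occupied pair, forcing a sum of 60.

17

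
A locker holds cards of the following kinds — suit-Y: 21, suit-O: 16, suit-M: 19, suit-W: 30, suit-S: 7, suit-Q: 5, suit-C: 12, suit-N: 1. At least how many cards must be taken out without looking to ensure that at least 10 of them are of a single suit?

By pigeonhole, the 8 suits are the holes; the cards drawn are the pigeons.
To avoid 10 of any one suit, the worst case takes at most 9 of each suit, or every card of a suit that has fewer than 9.
That gives 9 + 9 + 9 + 9 + 7 + 5 + 9 + 1 = 58 cards with no suit reaching 10.
The next card forces some suit to 10, so 58 + 1 = 59.

59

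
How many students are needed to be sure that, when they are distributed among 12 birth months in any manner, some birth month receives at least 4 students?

With 36 students one could put exactly 3 in each of the 12 birth months, and no birth month would reach 4.
Pigeonhole: one more student must land in a birth month that already has 3, giving it 4.
So 12 × 3 + 1 = 37 students are required.

37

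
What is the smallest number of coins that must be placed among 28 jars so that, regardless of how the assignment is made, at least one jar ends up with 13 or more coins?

With 336 coins one could put exactly 12 in each of the 28 jars, and no jar would reach 13.
Pigeonhole: one more coin must land in a jar that already has 12, giving it 13.
So 28 × 12 + 1 = 337 coins are required.

337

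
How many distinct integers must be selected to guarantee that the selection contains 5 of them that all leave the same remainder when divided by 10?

41

By the pigeonhole principle, the 10 residue classes mod 10 are the pigeonholes.
With 40 integers one could put 4 in each residue class and have no class reach 5.
The 41st integer pushes some class to 5, so 10·4 + 1 = 41.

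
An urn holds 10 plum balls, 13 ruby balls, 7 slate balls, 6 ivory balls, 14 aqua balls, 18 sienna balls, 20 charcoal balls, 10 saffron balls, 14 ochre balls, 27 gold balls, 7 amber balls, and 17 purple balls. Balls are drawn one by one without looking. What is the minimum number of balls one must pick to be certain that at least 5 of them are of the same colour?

49

An adversary could hand out at most 4 balls per colour: 4 + 4 + 4 + 4 + 4 + 4 + 4 + 4 + 4 + 4 + 4 + 4 = 48 balls and still no colour has 5.
One more ball lands in a colour already at 4, so 49 draws are enough and 48 are not.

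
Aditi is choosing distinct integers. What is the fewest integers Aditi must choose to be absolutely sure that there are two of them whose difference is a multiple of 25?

26

Integers whose pairwise differences are multiples of 25 are exactly those sharing a remainder mod 25. The 25 residue classes mod 25 are the pigeonholes.
With 25 integers one could put 1 in each residue class and have no class reach 2.
The 26th integer pushes some class to 2, so 25·1 + 1 = 26.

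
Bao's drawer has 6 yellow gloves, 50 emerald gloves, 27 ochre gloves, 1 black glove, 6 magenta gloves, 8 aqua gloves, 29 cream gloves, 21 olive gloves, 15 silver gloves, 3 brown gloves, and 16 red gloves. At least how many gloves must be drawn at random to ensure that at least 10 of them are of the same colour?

By pigeonhole, put each drawn glove into a box by colour. The largest draw with every box below 10 takes min(count, 9) from each colour; colours with fewer than 9 contribute all they have.
Σ min(cᵢ, 9) = 6 + 9 + 9 + 1 + 6 + 8 + 9 + 9 + 9 + 3 + 9 = 78.
Draw number 78 + 1 = 79 must push one box to 10.

79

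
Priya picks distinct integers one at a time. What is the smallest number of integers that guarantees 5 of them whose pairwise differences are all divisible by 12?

Integers whose pairwise differences are multiples of 12 are exactly those sharing a remainder mod 12. By the pigeonhole principle, the 12 residue classes mod 12 are the pigeonholes.
With 48 integers one could put 4 in each residue class and have no class reach 5.
The 49th integer pushes some class to 5, so 12·4 + 1 = 49.

49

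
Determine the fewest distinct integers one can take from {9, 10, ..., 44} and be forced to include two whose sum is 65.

25

A set avoiding the sum 65 can contain at most one of each pair {x, 65−x}, plus the 12 elements whose complement lies outside the range.
The integers 9, …, 32 (24 of them) are such a set: any two sum to at least 9+10 = 19 and at most 31+32 = 63 < 65.
Any 25th integer completes one of the 12 pairs, so 25 choices force a sum of 65.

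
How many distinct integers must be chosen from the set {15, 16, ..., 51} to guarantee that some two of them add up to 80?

Group the elements by complementary pair {x, 80−x}: {29,51}, {30,50}, {31,49}, …, giving 11 two-element pairs, the single value 40 (it cannot pair with itself since the integers are distinct), and 14 integers whose partner 80−x falls outside [15,51].
By pigeonhole, treating each of those 26 groups as a pigeonhole, one can pick one integer per group — 26 integers — with no two summing to 80.
The 27th integer lands in an occupied pair, forcing a sum of 80.

27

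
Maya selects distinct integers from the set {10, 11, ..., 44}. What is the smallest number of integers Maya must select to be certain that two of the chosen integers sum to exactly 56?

Two chosen integers sum to 56 exactly when both halves of some pair {x, 56−x} with 12 ≤ x ≤ 56−x ≤ 44 are chosen — 16 such pairs.
The remaining 3 elements (those with no distinct partner in range) can never complete a 56-sum, so the worst case takes all of them and one from each pair: 3 + 16 = 19.
The 20th integer has to be the second member of some pair, so 19 + 1 = 20.

20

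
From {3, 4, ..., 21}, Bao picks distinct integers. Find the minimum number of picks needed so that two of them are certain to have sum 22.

Two chosen integers sum to 22 exactly when both halves of some pair {x, 22−x} with 3 ≤ x ≤ 22−x ≤ 19 are chosen — 8 such pairs.
The remaining 3 elements (those with no distinct partner in range) can never complete a 22-sum, so the worst case takes all of them and one from each pair: 3 + 8 = 11.
The 12th integer has to be the second member of some pair, so 11 + 1 = 12.

12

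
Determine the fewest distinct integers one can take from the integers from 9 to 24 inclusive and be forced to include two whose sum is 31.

Group the elements by complementary pair {x, 31−x}: {9,22}, {10,21}, {11,20}, …, giving 7 two-element pairs and 2 integers whose partner 31−x falls outside [9,24].
By pigeonhole, treating each of those 9 groups as a pigeonhole, one can pick one integer per group — 9 integers — with no two summing to 31.
The 10th integer lands in an occupied pair, forcing a sum of 31.

10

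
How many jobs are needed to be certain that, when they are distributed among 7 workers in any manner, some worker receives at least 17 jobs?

With 112 jobs one could put exactly 16 in each of the 7 workers, and no worker would reach 17.
Pigeonhole: one more job must land in a worker that already has 16, giving it 17.
So 7 × 16 + 1 = 113 jobs are required.

113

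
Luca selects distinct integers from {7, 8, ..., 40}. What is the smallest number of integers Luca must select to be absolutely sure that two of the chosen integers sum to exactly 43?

20

Two chosen integers sum to 43 exactly when both halves of some pair {x, 43−x} with 7 ≤ x ≤ 43−x ≤ 36 are chosen — 15 such pairs.
The remaining 4 elements (those with no distinct partner in range) can never complete a 43-sum, so the worst case takes all of them and one from each pair: 4 + 15 = 19.
The 20th integer has to be the second member of some pair, so 19 + 1 = 20.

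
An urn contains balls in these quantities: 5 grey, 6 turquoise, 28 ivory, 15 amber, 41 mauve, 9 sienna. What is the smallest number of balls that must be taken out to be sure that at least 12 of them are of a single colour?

By the pigeonhole principle, the 6 colours are the holes; the balls drawn are the pigeons.
To avoid 12 of any one colour, the worst case takes at most 11 of each colour, or every ball of a colour that has fewer than 11.
That gives 5 + 6 + 11 + 11 + 11 + 9 = 53 balls with no colour reaching 12.
The next ball forces some colour to 12, so 53 + 1 = 54.

54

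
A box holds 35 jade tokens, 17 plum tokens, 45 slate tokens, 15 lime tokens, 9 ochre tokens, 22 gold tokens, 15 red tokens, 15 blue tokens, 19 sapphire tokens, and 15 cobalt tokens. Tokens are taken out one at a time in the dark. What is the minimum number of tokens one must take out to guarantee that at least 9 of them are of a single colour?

An adversary could hand out at most 8 tokens per colour: 8 + 8 + 8 + 8 + 8 + 8 + 8 + 8 + 8 + 8 = 80 tokens and still no colour has 9.
One more token lands in a colour already at 8, so 81 draws are enough and 80 are not.

81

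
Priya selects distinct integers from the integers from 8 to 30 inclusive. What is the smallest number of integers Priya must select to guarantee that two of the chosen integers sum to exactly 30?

Group the elements by complementary pair {x, 30−x}: {8,22}, {9,21}, {10,20}, …, giving 7 two-element pairs, the single value 15 (it cannot pair with itself since the integers are distinct), and 8 integers whose partner 30−x falls outside [8,30].
Treating each of those 16 groups as a pigeonhole, one can pick one integer per group — 16 integers — with no two summing to 30.
The 17th integer lands in an occupied pair, forcing a sum of 30.

17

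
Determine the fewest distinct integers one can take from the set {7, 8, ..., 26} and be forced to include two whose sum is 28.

14

Group the elements by complementary pair {x, 28−x}: {7,21}, {8,20}, {9,19}, …, giving 7 two-element pairs; the single value 14 (it cannot pair with itself since the integers are distinct); and 5 integers whose partner 28−x falls outside [7,26].
Treating each of those 13 groups as a pigeonhole, one can pick one integer per group — 13 integers — with no two summing to 28.
The 14th integer lands in an occupied pair, forcing a sum of 28.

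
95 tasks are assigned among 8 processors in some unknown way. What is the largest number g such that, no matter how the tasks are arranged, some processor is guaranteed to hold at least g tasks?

12

The 8 processors are the holes and the 95 tasks are the pigeons.
If every processor held at most 11 tasks, the total would be at most 8 × 11 = 88, which is less than 95.
So some processor holds at least ⌈95/8⌉ = 12 tasks.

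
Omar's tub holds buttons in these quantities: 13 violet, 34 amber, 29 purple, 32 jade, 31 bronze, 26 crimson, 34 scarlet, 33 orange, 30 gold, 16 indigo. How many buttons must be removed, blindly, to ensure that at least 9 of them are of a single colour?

81

By pigeonhole, the 10 colours are the holes; the buttons drawn are the pigeons.
To avoid 9 of any one colour, the worst case takes at most 8 of each colour.
That gives 8 + 8 + 8 + 8 + 8 + 8 + 8 + 8 + 8 + 8 = 80 buttons with no colour reaching 9.
The next button forces some colour to 9, so 80 + 1 = 81.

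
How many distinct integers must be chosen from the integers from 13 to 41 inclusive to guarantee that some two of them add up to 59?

18

Group the elements by complementary pair {x, 59−x}: {18,41}, {19,40}, {20,39}, …, giving 12 two-element pairs and 5 integers whose partner 59−x falls outside [13,41].
Pigeonhole: treating each of those 17 groups as a pigeonhole, one can pick one integer per group — 17 integers — with no two summing to 59.
The 18th integer lands in an occupied pair, forcing a sum of 59.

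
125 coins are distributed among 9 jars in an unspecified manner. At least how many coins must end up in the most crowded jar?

14

By pigeonhole, the 9 jars are the holes and the 125 coins are the pigeons.
If every jar held at most 13 coins, the total would be at most 9 × 13 = 117, which is less than 125.
So some jar holds at least ⌈125/9⌉ = 14 coins.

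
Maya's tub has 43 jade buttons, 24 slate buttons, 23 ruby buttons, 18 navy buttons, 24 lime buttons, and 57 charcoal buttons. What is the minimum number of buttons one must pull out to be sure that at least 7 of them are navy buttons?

In the worst case for collecting navy buttons, every non-navy button comes out first.
There are 43 + 24 + 23 + 24 + 57 = 171 non-navy buttons altogether.
After those, each further button must be navy, so 171 + 7 = 178 draws guarantee 7 navy buttons.

178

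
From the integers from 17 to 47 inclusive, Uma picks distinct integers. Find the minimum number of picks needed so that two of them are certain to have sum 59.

19

Group the elements by complementary pair {x, 59−x}: {17,42}, {18,41}, {19,40}, …, giving 13 two-element pairs and 5 integers whose partner 59−x falls outside [17,47].
By the pigeonhole principle, treating each of those 18 groups as a pigeonhole, one can pick one integer per group — 18 integers — with no two summing to 59.
The 19th integer lands in an occupied pair, forcing a sum of 59.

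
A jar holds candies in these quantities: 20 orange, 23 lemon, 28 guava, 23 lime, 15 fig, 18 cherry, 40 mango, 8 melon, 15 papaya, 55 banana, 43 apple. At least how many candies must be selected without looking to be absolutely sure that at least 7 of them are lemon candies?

In the worst case for collecting lemon candies, every non-lemon candy comes out first.
There are 20 + 28 + 23 + 15 + 18 + 40 + 8 + 15 + 55 + 43 = 265 non-lemon candies altogether.
After those, each further candy must be lemon, so 265 + 7 = 272 draws guarantee 7 lemon candies.

272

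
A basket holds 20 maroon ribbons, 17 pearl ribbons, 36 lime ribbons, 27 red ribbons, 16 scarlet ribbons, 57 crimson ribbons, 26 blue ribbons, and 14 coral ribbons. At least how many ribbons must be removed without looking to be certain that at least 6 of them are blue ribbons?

In the worst case for collecting blue ribbons, every non-blue ribbon comes out first.
There are 20 + 17 + 36 + 27 + 16 + 57 + 14 = 187 non-blue ribbons altogether.
After those, each further ribbon must be blue, so 187 + 6 = 193 draws guarantee 6 blue ribbons.

193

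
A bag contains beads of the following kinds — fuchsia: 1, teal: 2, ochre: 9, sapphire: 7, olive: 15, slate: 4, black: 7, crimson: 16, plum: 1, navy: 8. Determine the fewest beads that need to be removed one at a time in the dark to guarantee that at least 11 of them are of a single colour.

60

The 10 colours are the holes; the beads drawn are the pigeons.
To avoid 11 of any one colour, the worst case takes at most 10 of each colour, or every bead of a colour that has fewer than 10.
That gives 1 + 2 + 9 + 7 + 10 + 4 + 7 + 10 + 1 + 8 = 59 beads with no colour reaching 11.
The next bead forces some colour to 11, so 59 + 1 = 60.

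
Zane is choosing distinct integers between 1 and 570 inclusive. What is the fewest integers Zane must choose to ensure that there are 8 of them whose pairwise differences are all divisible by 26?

183

Integers whose pairwise differences are multiples of 26 are exactly those sharing a remainder mod 26. The 26 residue classes mod 26 are the pigeonholes.
With 182 integers one could put 7 in each residue class and have no class reach 8.
The 183rd integer pushes some class to 8, so 26·7 + 1 = 183.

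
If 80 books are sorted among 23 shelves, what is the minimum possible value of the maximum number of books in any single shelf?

The 23 shelves are the holes and the 80 books are the pigeons.
If every shelf held at most 3 books, the total would be at most 23 × 3 = 69, which is less than 80.
So some shelf holds at least ⌈80/23⌉ = 4 books.

4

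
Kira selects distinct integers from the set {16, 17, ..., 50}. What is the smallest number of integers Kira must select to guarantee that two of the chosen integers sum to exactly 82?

A set avoiding the sum 82 can contain at most one of each pair {x, 82−x}, plus the 17 elements whose complement lies outside the range or equal to its own complement.
The integers 16, …, 41 (26 of them) are such a set: any two sum to at least 16+17 = 33 and at most 40+41 = 81 < 82.
Any 27th integer completes one of the 9 pairs, so 27 choices force a sum of 82.

27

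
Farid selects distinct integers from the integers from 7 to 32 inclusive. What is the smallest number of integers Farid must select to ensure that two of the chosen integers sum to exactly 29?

19

A set avoiding the sum 29 can contain at most one of each pair {x, 29−x}, plus the 10 elements whose complement lies outside the range.
The integers 15, …, 32 (18 of them) are such a set: any two sum to at least 15+16 = 31 > 29.
Pigeonhole: any 19th integer completes one of the 8 pairs, so 19 choices force a sum of 29.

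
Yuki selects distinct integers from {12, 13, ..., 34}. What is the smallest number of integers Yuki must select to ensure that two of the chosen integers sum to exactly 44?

14

Group the elements by complementary pair {x, 44−x}: {12,32}, {13,31}, {14,30}, …, giving 10 two-element pairs, the single value 22 (it cannot pair with itself since the integers are distinct), and 2 integers whose partner 44−x falls outside [12,34].
Pigeonhole: treating each of those 13 groups as a pigeonhole, one can pick one integer per group — 13 integers — with no two summing to 44.
The 14th integer lands in an occupied pair, forcing a sum of 44.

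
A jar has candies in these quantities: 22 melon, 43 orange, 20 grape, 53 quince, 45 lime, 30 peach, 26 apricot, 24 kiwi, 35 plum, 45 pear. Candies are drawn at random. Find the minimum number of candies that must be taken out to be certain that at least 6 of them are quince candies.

In the worst case for collecting quince candies, every non-quince candy comes out first.
There are 22 + 43 + 20 + 45 + 30 + 26 + 24 + 35 + 45 = 290 non-quince candies altogether.
After those, each further candy must be quince, so 290 + 6 = 296 draws guarantee 6 quince candies.

296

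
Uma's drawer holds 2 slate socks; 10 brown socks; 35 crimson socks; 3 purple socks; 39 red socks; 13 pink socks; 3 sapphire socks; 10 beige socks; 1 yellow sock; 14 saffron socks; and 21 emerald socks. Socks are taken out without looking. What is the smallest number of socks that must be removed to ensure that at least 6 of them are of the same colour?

An adversary could hand out at most 5 socks per colour (4 colours run out sooner): 2 + 5 + 5 + 3 + 5 + 5 + 3 + 5 + 1 + 5 + 5 = 44 socks and still no colour has 6.
By pigeonhole, one more sock lands in a colour already at 5, so 45 draws are enough and 44 are not.

45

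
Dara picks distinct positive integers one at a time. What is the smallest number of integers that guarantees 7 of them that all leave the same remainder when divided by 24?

By pigeonhole, the 24 residue classes mod 24 are the pigeonholes.
With 144 integers one could put 6 in each residue class and have no class reach 7.
The 145th integer pushes some class to 7, so 24·6 + 1 = 145.

145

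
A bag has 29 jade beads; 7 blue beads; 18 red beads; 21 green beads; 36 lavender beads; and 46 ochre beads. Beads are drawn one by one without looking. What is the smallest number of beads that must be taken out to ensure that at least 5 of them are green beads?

In the worst case for collecting green beads, every non-green bead comes out first.
There are 29 + 7 + 18 + 36 + 46 = 136 non-green beads altogether.
After those, each further bead must be green, so 136 + 5 = 141 draws guarantee 5 green beads.

141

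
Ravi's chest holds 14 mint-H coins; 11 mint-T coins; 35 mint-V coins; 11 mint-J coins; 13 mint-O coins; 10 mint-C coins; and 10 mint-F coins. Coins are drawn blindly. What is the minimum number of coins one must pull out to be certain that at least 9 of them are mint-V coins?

In the worst case for collecting mint-V coins, every non-mint-V coin comes out first.
There are 14 + 11 + 11 + 13 + 10 + 10 = 69 non-mint-V coins altogether.
After those, each further coin must be mint-V, so 69 + 9 = 78 draws guarantee 9 mint-V coins.

78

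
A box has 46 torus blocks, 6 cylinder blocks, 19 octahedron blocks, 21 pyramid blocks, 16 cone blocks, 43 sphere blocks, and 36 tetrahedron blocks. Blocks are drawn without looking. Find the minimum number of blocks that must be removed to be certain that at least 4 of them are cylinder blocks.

In the worst case for collecting cylinder blocks, every non-cylinder block comes out first.
There are 46 + 19 + 21 + 16 + 43 + 36 = 181 non-cylinder blocks altogether.
After those, each further block must be cylinder, so 181 + 4 = 185 draws guarantee 4 cylinder blocks.

185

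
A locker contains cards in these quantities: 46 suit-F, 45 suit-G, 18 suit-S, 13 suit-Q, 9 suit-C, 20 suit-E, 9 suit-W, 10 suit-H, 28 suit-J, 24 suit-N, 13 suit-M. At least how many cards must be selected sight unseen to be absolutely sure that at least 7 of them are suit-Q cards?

229

In the worst case for collecting suit-Q cards, every non-suit-Q card comes out first.
There are 46 + 45 + 18 + 9 + 20 + 9 + 10 + 28 + 24 + 13 = 222 non-suit-Q cards altogether.
After those, each further card must be suit-Q, so 222 + 7 = 229 draws guarantee 7 suit-Q cards.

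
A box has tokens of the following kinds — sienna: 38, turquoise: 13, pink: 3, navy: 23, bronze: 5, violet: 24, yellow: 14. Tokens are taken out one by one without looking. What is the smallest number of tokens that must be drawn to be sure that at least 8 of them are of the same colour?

44

Pigeonhole: put each drawn token into a box by colour. The largest draw with every box below 8 takes min(count, 7) from each colour; colours with fewer than 7 contribute all they have.
Σ min(cᵢ, 7) = 7 + 7 + 3 + 7 + 5 + 7 + 7 = 43.
Draw number 43 + 1 = 44 must push one box to 8.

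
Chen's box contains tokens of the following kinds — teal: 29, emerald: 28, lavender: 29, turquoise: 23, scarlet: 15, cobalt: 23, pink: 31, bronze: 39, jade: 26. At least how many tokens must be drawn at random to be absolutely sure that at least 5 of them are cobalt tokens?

In the worst case for collecting cobalt tokens, every non-cobalt token comes out first.
There are 29 + 28 + 29 + 23 + 15 + 31 + 39 + 26 = 220 non-cobalt tokens altogether.
After those, each further token must be cobalt, so 220 + 5 = 225 draws guarantee 5 cobalt tokens.

225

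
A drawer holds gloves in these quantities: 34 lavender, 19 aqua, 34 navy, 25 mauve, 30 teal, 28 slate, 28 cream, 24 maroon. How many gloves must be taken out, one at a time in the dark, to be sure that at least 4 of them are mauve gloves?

In the worst case for collecting mauve gloves, every non-mauve glove comes out first.
There are 34 + 19 + 34 + 30 + 28 + 28 + 24 = 197 non-mauve gloves altogether.
After those, each further glove must be mauve, so 197 + 4 = 201 draws guarantee 4 mauve gloves.

201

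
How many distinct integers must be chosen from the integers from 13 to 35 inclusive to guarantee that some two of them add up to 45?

Group the elements by complementary pair {x, 45−x}: {13,32}, {14,31}, {15,30}, …, giving 10 two-element pairs and 3 integers whose partner 45−x falls outside [13,35].
Treating each of those 13 groups as a pigeonhole, one can pick one integer per group — 13 integers — with no two summing to 45.
The 14th integer lands in an occupied pair, forcing a sum of 45.

14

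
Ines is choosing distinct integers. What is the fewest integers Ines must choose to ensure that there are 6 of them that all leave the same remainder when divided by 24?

121

By the pigeonhole principle, the 24 residue classes mod 24 are the pigeonholes.
With 120 integers one could put 5 in each residue class and have no class reach 6.
The 121st integer pushes some class to 6, so 24·5 + 1 = 121.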